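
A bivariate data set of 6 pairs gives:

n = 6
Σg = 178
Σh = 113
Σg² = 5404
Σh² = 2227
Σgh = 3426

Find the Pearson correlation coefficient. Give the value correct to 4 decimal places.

r = (nΣgh − ΣgΣh) / √[(nΣg² − (Σg)²)(nΣh² − (Σh)²)]
Numerator: 6×3426 − 178×113 = 442
Denominator: √[(32424 − 31684)(13362 − 12769)] = √[740 × 593] = 662.4349
r = 442 / 662.4349 ≈ 0.6672

0.6672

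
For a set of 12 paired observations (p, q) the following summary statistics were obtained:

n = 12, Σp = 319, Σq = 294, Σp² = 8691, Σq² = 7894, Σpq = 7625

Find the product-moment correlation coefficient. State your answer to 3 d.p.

-0.499

r = (nΣpq − ΣpΣq) / √[(nΣp² − (Σp)²)(nΣq² − (Σq)²)]
Numerator: 12×7625 − 319×294 = -2286
Denominator: √[(104292 − 101761)(94728 − 86436)] = √[2531 × 8292] = 4581.1627
r = -2286 / 4581.1627 ≈ -0.499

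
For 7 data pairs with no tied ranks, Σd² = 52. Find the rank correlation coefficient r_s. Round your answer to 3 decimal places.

0.071

ρ = 1 − 6Σd² / [n(n²−1)] = 1 − 6×52 / (7×48)
  = 1 − 312/336 = 1 − 0.9286 ≈ 0.071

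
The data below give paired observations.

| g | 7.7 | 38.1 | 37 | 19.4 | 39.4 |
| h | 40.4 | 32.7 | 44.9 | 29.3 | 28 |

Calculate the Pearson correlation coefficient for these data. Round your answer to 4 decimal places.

-0.1806

n = 5, Σg = 141.6, Σh = 175.3, Σg² = 4808.62, Σh² = 6359.95, Σgh = 4889.87
nΣgh − ΣgΣh = 24449.35 − 24822.48 = -373.13
nΣg² − (Σg)² = 24043.1 − 20050.56 = 3992.54; nΣh² − (Σh)² = 31799.75 − 30730.09 = 1069.66
r = -373.13 / √(3992.54 × 1069.66) = -373.13 / 2066.5576 ≈ -0.1806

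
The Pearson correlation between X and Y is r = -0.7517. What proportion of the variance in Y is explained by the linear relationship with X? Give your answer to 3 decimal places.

0.565

r² = (-0.7517)² = 0.565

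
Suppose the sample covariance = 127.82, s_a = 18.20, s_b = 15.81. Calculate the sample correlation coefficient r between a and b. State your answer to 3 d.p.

0.444

r = Cov(a,b) / (s_a · s_b) = 127.82 / (18.20 × 15.81)
  = 127.82 / 287.7420 ≈ 0.444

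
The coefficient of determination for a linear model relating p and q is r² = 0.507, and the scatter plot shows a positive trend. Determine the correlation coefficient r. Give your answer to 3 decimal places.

|r| = √0.507 = 0.712
The association is positive, so r = 0.712.

0.712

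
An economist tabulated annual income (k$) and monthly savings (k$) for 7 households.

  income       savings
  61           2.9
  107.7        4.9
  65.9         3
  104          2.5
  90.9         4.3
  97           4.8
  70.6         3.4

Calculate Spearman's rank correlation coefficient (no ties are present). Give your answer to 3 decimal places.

0.464

Rank income: 1, 7, 2, 6, 4, 5, 3
Rank savings: 2, 7, 3, 1, 5, 6, 4
d = rank(income) − rank(savings): -1, 0, -1, 5, -1, -1, -1; Σd² = 30
ρ = 1 − 6Σd² / [n(n²−1)] = 1 − 6×30 / (7×48) = 1 − 180/336 ≈ 0.464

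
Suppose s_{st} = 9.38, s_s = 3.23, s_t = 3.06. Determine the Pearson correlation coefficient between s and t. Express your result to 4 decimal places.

0.9490

r = Cov(s,t) / (s_s · s_t) = 9.38 / (3.23 × 3.06)
  = 9.38 / 9.8838 ≈ 0.9490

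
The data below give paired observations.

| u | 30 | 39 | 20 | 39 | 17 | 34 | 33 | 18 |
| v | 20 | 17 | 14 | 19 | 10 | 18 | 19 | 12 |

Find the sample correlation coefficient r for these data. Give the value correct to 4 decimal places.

n = 8, Σu = 230, Σv = 129, Σu² = 7200, Σv² = 2175, Σuv = 3909
nΣuv − ΣuΣv = 31272 − 29670 = 1602
nΣu² − (Σu)² = 57600 − 52900 = 4700; nΣv² − (Σv)² = 17400 − 16641 = 759
r = 1602 / √(4700 × 759) = 1602 / 1888.7297 ≈ 0.8482

0.8482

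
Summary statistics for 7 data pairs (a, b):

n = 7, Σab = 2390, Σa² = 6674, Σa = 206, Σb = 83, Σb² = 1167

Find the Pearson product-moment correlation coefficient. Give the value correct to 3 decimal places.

-0.157

r = (nΣab − ΣaΣb) / √[(nΣa² − (Σa)²)(nΣb² − (Σb)²)]
Numerator: 7×2390 − 206×83 = -368
Denominator: √[(46718 − 42436)(8169 − 6889)] = √[4282 × 1280] = 2341.1450
r = -368 / 2341.1450 ≈ -0.157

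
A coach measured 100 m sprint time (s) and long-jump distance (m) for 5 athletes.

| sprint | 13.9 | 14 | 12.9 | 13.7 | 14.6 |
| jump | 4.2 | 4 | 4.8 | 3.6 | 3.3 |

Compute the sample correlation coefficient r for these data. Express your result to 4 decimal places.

n = 5, Σx = 69.1, Σy = 19.9, Σx² = 956.47, Σy² = 80.53, Σxy = 273.8
nΣxy − ΣxΣy = 1369 − 1375.09 = -6.09
nΣx² − (Σx)² = 4782.35 − 4774.81 = 7.54; nΣy² − (Σy)² = 402.65 − 396.01 = 6.64
r = -6.09 / √(7.54 × 6.64) = -6.09 / 7.0757 ≈ -0.8607

-0.8607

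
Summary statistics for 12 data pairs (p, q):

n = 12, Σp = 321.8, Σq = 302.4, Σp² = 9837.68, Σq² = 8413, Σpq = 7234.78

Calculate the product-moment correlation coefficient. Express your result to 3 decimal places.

r = (nΣpq − ΣpΣq) / √[(nΣp² − (Σp)²)(nΣq² − (Σq)²)]
Numerator: 12×7234.78 − 321.8×302.4 = -10494.96
Denominator: √[(118052.16 − 103555.24)(100956 − 91445.76)] = √[14496.92 × 9510.24] = 11741.7711
r = -10494.96 / 11741.7711 ≈ -0.894

-0.894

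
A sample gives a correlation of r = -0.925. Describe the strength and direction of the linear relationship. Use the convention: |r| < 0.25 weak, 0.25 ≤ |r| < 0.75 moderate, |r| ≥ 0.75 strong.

strong negative

r = -0.925 < 0 so the relationship is negative.
|r| = 0.925, which falls in the strong range.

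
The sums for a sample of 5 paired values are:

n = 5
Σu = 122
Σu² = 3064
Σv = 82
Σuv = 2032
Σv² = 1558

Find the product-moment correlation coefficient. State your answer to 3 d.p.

0.229

r = (nΣuv − ΣuΣv) / √[(nΣu² − (Σu)²)(nΣv² − (Σv)²)]
Numerator: 5×2032 − 122×82 = 156
Denominator: √[(15320 − 14884)(7790 − 6724)] = √[436 × 1066] = 681.7448
r = 156 / 681.7448 ≈ 0.229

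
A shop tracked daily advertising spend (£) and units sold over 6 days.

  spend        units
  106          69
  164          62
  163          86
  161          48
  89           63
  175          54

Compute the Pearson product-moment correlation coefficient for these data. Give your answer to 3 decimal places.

-0.144

n = 6, Σx = 858, Σy = 382, Σx² = 129168, Σy² = 25190, Σxy = 54285
nΣxy − ΣxΣy = 325710 − 327756 = -2046
nΣx² − (Σx)² = 775008 − 736164 = 38844; nΣy² − (Σy)² = 151140 − 145924 = 5216
r = -2046 / √(38844 × 5216) = -2046 / 14234.1246 ≈ -0.144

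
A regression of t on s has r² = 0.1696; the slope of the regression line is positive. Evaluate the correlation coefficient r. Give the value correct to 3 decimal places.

0.412

|r| = √0.1696 = 0.412
The association is positive, so r = 0.412.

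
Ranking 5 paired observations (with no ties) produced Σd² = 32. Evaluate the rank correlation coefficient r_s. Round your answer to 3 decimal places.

-0.600

ρ = 1 − 6Σd² / [n(n²−1)] = 1 − 6×32 / (5×24)
  = 1 − 192/120 = 1 − 1.6000 ≈ -0.600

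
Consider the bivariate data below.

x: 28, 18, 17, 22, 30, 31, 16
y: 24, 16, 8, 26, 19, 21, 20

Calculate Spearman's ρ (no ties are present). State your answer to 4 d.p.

0.3929

Rank x: 5, 3, 2, 4, 6, 7, 1
Rank y: 6, 2, 1, 7, 3, 5, 4
d = rank(x) − rank(y): -1, 1, 1, -3, 3, 2, -3; Σd² = 34
ρ = 1 − 6Σd² / [n(n²−1)] = 1 − 6×34 / (7×48) = 1 − 204/336 ≈ 0.3929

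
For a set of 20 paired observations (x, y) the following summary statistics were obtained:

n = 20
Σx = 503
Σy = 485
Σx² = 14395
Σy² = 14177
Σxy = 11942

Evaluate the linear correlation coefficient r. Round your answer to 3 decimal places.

r = (nΣxy − ΣxΣy) / √[(nΣx² − (Σx)²)(nΣy² − (Σy)²)]
Numerator: 20×11942 − 503×485 = -5115
Denominator: √[(287900 − 253009)(283540 − 235225)] = √[34891 × 48315] = 41057.9915
r = -5115 / 41057.9915 ≈ -0.125

-0.125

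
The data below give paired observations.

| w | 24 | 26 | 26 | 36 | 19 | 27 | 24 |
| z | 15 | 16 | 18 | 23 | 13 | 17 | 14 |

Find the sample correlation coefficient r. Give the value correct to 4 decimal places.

0.9618

n = 7, Σw = 182, Σz = 116, Σw² = 4890, Σz² = 1988, Σwz = 3114
nΣwz − ΣwΣz = 21798 − 21112 = 686
nΣw² − (Σw)² = 34230 − 33124 = 1106; nΣz² − (Σz)² = 13916 − 13456 = 460
r = 686 / √(1106 × 460) = 686 / 713.2741 ≈ 0.9618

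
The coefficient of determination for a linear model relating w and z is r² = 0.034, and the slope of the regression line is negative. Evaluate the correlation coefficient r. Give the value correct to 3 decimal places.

-0.184

|r| = √0.034 = 0.184
The association is negative, so r = −0.184.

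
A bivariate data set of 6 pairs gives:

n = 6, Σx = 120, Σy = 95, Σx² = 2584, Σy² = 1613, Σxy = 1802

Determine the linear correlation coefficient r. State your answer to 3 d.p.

r = (nΣxy − ΣxΣy) / √[(nΣx² − (Σx)²)(nΣy² − (Σy)²)]
Numerator: 6×1802 − 120×95 = -588
Denominator: √[(15504 − 14400)(9678 − 9025)] = √[1104 × 653] = 849.0654
r = -588 / 849.0654 ≈ -0.693

-0.693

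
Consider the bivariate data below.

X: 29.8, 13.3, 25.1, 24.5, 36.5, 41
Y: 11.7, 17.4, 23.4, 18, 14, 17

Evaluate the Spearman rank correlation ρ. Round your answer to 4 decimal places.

Rank X: 4, 1, 3, 2, 5, 6
Rank Y: 1, 4, 6, 5, 2, 3
d = rank(X) − rank(Y): 3, -3, -3, -3, 3, 3; Σd² = 54
ρ = 1 − 6Σd² / [n(n²−1)] = 1 − 6×54 / (6×35) = 1 − 324/210 ≈ -0.5429

-0.5429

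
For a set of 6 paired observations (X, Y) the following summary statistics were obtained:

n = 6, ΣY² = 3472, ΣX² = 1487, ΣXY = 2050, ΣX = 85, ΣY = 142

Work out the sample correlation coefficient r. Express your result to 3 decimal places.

0.216

r = (nΣXY − ΣXΣY) / √[(nΣX² − (ΣX)²)(nΣY² − (ΣY)²)]
Numerator: 6×2050 − 85×142 = 230
Denominator: √[(8922 − 7225)(20832 − 20164)] = √[1697 × 668] = 1064.7047
r = 230 / 1064.7047 ≈ 0.216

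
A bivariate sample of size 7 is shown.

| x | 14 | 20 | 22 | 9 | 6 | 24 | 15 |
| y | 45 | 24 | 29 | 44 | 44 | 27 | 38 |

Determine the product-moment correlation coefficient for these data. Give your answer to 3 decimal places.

-0.879

n = 7, Σx = 110, Σy = 251, Σx² = 1998, Σy² = 9487, Σxy = 3626
nΣxy − ΣxΣy = 25382 − 27610 = -2228
nΣx² − (Σx)² = 13986 − 12100 = 1886; nΣy² − (Σy)² = 66409 − 63001 = 3408
r = -2228 / √(1886 × 3408) = -2228 / 2535.2491 ≈ -0.879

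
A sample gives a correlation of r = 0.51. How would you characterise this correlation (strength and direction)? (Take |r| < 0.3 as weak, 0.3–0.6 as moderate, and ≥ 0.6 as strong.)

moderate positive

r = 0.51 > 0 so the relationship is positive.
|r| = 0.51, which falls in the moderate range.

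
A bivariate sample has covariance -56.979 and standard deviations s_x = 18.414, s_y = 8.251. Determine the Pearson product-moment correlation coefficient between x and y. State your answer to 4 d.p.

r = Cov(x,y) / (s_x · s_y) = -56.979 / (18.414 × 8.251)
  = -56.979 / 151.9339 ≈ -0.3750

-0.3750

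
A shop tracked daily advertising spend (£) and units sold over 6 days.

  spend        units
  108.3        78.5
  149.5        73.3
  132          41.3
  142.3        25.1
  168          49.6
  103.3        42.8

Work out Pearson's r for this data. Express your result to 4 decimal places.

n = 6, Σx = 803.4, Σy = 310.6, Σx² = 110647.32, Σy² = 18162.84, Σxy = 41237.27
nΣxy − ΣxΣy = 247423.62 − 249536.04 = -2112.42
nΣx² − (Σx)² = 663883.92 − 645451.56 = 18432.36; nΣy² − (Σy)² = 108977.04 − 96472.36 = 12504.68
r = -2112.42 / √(18432.36 × 12504.68) = -2112.42 / 15181.9223 ≈ -0.1391

-0.1391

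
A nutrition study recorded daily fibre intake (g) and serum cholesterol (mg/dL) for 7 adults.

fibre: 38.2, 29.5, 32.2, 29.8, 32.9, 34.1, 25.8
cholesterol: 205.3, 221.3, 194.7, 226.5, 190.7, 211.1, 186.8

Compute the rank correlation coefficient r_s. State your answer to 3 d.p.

Rank fibre: 7, 2, 4, 3, 5, 6, 1
Rank cholesterol: 4, 6, 3, 7, 2, 5, 1
d = rank(fibre) − rank(cholesterol): 3, -4, 1, -4, 3, 1, 0; Σd² = 52
ρ = 1 − 6Σd² / [n(n²−1)] = 1 − 6×52 / (7×48) = 1 − 312/336 ≈ 0.071

0.071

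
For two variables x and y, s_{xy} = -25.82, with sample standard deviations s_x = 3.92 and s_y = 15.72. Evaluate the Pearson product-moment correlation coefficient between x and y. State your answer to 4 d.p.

-0.4190

r = Cov(x,y) / (s_x · s_y) = -25.82 / (3.92 × 15.72)
  = -25.82 / 61.6224 ≈ -0.4190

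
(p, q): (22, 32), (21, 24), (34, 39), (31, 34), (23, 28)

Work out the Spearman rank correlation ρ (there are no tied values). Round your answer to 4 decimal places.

Rank p: 2, 1, 5, 4, 3
Rank q: 3, 1, 5, 4, 2
d = rank(p) − rank(q): -1, 0, 0, 0, 1; Σd² = 2
ρ = 1 − 6Σd² / [n(n²−1)] = 1 − 6×2 / (5×24) = 1 − 12/120 ≈ 0.9000

0.9000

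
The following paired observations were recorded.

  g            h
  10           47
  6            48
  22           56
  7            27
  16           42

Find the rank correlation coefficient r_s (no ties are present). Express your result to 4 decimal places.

0.3000

Rank g: 3, 1, 5, 2, 4
Rank h: 3, 4, 5, 1, 2
d = rank(g) − rank(h): 0, -3, 0, 1, 2; Σd² = 14
ρ = 1 − 6Σd² / [n(n²−1)] = 1 − 6×14 / (5×24) = 1 − 84/120 ≈ 0.3000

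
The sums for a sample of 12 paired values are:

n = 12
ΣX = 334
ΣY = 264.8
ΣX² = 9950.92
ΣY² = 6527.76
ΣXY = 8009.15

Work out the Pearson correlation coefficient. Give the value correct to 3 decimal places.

r = (nΣXY − ΣXΣY) / √[(nΣX² − (ΣX)²)(nΣY² − (ΣY)²)]
Numerator: 12×8009.15 − 334×264.8 = 7666.6
Denominator: √[(119411.04 − 111556)(78333.12 − 70119.04)] = √[7855.04 × 8214.08] = 8032.5542
r = 7666.6 / 8032.5542 ≈ 0.954

0.954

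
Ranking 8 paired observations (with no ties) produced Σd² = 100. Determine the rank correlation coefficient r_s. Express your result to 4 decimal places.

ρ = 1 − 6Σd² / [n(n²−1)] = 1 − 6×100 / (8×63)
  = 1 − 600/504 = 1 − 1.19048 ≈ -0.1905

-0.1905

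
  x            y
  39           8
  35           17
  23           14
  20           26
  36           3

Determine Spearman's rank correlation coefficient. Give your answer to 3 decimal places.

Rank x: 5, 3, 2, 1, 4
Rank y: 2, 4, 3, 5, 1
d = rank(x) − rank(y): 3, -1, -1, -4, 3; Σd² = 36
ρ = 1 − 6Σd² / [n(n²−1)] = 1 − 6×36 / (5×24) = 1 − 216/120 ≈ -0.800

-0.800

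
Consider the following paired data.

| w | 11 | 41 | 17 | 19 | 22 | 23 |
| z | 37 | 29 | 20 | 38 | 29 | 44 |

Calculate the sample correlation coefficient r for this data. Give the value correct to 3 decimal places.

n = 6, Σw = 133, Σz = 197, Σw² = 3465, Σz² = 6831, Σwz = 4308
nΣwz − ΣwΣz = 25848 − 26201 = -353
nΣw² − (Σw)² = 20790 − 17689 = 3101; nΣz² − (Σz)² = 40986 − 38809 = 2177
r = -353 / √(3101 × 2177) = -353 / 2598.2450 ≈ -0.136

-0.136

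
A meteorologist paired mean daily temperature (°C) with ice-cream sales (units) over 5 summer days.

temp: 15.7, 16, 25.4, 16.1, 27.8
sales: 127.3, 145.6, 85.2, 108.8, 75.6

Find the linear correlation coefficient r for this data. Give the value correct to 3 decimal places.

-0.896

n = 5, Σx = 101, Σy = 542.5, Σx² = 2179.7, Σy² = 62216.49, Σxy = 10345.65
nΣxy − ΣxΣy = 51728.25 − 54792.5 = -3064.25
nΣx² − (Σx)² = 10898.5 − 10201 = 697.5; nΣy² − (Σy)² = 311082.45 − 294306.25 = 16776.2
r = -3064.25 / √(697.5 × 16776.2) = -3064.25 / 3420.7308 ≈ -0.896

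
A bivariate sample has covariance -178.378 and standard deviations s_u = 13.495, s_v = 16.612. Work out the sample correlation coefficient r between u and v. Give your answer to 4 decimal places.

-0.7957

r = Cov(u,v) / (s_u · s_v) = -178.378 / (13.495 × 16.612)
  = -178.378 / 224.1789 ≈ -0.7957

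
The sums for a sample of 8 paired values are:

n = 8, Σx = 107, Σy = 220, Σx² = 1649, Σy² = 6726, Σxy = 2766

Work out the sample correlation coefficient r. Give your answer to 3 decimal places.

-0.460

r = (nΣxy − ΣxΣy) / √[(nΣx² − (Σx)²)(nΣy² − (Σy)²)]
Numerator: 8×2766 − 107×220 = -1412
Denominator: √[(13192 − 11449)(53808 − 48400)] = √[1743 × 5408] = 3070.2026
r = -1412 / 3070.2026 ≈ -0.460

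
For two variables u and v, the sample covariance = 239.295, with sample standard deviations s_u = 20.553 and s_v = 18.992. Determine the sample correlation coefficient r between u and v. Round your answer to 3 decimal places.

0.613

r = Cov(u,v) / (s_u · s_v) = 239.295 / (20.553 × 18.992)
  = 239.295 / 390.3426 ≈ 0.613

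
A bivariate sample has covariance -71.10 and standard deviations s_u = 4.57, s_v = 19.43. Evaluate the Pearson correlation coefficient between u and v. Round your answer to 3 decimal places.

-0.801

r = Cov(u,v) / (s_u · s_v) = -71.10 / (4.57 × 19.43)
  = -71.10 / 88.7951 ≈ -0.801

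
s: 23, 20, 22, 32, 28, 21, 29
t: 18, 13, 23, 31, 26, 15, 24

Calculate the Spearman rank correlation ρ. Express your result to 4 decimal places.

Rank s: 4, 1, 3, 7, 5, 2, 6
Rank t: 3, 1, 4, 7, 6, 2, 5
d = rank(s) − rank(t): 1, 0, -1, 0, -1, 0, 1; Σd² = 4
ρ = 1 − 6Σd² / [n(n²−1)] = 1 − 6×4 / (7×48) = 1 − 24/336 ≈ 0.9286

0.9286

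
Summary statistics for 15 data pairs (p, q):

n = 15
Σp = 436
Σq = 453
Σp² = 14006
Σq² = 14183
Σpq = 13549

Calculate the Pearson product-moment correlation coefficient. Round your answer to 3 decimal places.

0.467

r = (nΣpq − ΣpΣq) / √[(nΣp² − (Σp)²)(nΣq² − (Σq)²)]
Numerator: 15×13549 − 436×453 = 5727
Denominator: √[(210090 − 190096)(212745 − 205209)] = √[19994 × 7536] = 12274.9657
r = 5727 / 12274.9657 ≈ 0.467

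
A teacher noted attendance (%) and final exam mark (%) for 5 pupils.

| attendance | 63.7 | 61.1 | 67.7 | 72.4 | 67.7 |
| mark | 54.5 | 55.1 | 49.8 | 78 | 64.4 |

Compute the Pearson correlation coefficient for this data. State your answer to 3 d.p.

n = 5, Σx = 332.6, Σy = 301.8, Σx² = 22199.24, Σy² = 18717.66, Σxy = 20216.8
nΣxy − ΣxΣy = 101084 − 100378.68 = 705.32
nΣx² − (Σx)² = 110996.2 − 110622.76 = 373.44; nΣy² − (Σy)² = 93588.3 − 91083.24 = 2505.06
r = 705.32 / √(373.44 × 2505.06) = 705.32 / 967.2071 ≈ 0.729

0.729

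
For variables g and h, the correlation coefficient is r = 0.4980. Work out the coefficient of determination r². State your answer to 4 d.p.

r² = (0.4980)² = 0.2480

0.2480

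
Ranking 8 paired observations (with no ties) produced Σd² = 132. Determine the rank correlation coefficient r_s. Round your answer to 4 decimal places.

ρ = 1 − 6Σd² / [n(n²−1)] = 1 − 6×132 / (8×63)
  = 1 − 792/504 = 1 − 1.57143 ≈ -0.5714

-0.5714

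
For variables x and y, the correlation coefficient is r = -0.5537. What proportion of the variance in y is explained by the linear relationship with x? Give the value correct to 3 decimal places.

r² = (-0.5537)² = 0.307

0.307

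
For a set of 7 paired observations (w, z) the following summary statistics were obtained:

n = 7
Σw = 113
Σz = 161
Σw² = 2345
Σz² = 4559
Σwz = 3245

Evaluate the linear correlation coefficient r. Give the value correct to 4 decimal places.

0.9675

r = (nΣwz − ΣwΣz) / √[(nΣw² − (Σw)²)(nΣz² − (Σz)²)]
Numerator: 7×3245 − 113×161 = 4522
Denominator: √[(16415 − 12769)(31913 − 25921)] = √[3646 × 5992] = 4674.0595
r = 4522 / 4674.0595 ≈ 0.9675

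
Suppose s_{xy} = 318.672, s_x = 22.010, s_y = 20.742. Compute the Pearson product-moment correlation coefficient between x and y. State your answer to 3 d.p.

0.698

r = Cov(x,y) / (s_x · s_y) = 318.672 / (22.010 × 20.742)
  = 318.672 / 456.5314 ≈ 0.698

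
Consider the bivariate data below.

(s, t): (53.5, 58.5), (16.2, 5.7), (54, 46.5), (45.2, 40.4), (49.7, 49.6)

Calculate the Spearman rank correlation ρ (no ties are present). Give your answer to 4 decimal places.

Rank s: 4, 1, 5, 2, 3
Rank t: 5, 1, 3, 2, 4
d = rank(s) − rank(t): -1, 0, 2, 0, -1; Σd² = 6
ρ = 1 − 6Σd² / [n(n²−1)] = 1 − 6×6 / (5×24) = 1 − 36/120 ≈ 0.7000

0.7000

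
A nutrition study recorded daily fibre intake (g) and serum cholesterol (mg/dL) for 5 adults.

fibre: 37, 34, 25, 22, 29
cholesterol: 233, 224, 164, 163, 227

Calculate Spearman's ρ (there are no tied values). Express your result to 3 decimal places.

0.900

Rank fibre: 5, 4, 2, 1, 3
Rank cholesterol: 5, 3, 2, 1, 4
d = rank(fibre) − rank(cholesterol): 0, 1, 0, 0, -1; Σd² = 2
ρ = 1 − 6Σd² / [n(n²−1)] = 1 − 6×2 / (5×24) = 1 − 12/120 ≈ 0.900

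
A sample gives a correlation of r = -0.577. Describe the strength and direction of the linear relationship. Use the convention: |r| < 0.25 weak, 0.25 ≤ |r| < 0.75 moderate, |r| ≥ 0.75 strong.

moderate negative

r = -0.577 < 0 so the relationship is negative.
|r| = 0.577, which falls in the moderate range.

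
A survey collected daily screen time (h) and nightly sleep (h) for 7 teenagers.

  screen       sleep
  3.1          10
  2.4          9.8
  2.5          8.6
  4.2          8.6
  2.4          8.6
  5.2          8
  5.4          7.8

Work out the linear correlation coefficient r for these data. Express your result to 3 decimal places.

-0.684

n = 7, Σx = 25.2, Σy = 61.4, Σx² = 101.22, Σy² = 542.76, Σxy = 216.5
nΣxy − ΣxΣy = 1515.5 − 1547.28 = -31.78
nΣx² − (Σx)² = 708.54 − 635.04 = 73.5; nΣy² − (Σy)² = 3799.32 − 3769.96 = 29.36
r = -31.78 / √(73.5 × 29.36) = -31.78 / 46.4538 ≈ -0.684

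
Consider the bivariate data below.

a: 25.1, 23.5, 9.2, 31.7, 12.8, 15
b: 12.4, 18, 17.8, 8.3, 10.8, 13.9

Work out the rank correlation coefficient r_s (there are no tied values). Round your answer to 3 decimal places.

-0.429

Rank a: 5, 4, 1, 6, 2, 3
Rank b: 3, 6, 5, 1, 2, 4
d = rank(a) − rank(b): 2, -2, -4, 5, 0, -1; Σd² = 50
ρ = 1 − 6Σd² / [n(n²−1)] = 1 − 6×50 / (6×35) = 1 − 300/210 ≈ -0.429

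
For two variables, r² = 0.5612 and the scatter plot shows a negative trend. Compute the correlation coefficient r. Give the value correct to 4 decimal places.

-0.7491

|r| = √0.5612 = 0.7491
The association is negative, so r = −0.7491.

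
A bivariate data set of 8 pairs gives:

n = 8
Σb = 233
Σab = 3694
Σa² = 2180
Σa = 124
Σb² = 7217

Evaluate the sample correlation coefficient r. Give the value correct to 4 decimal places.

0.2474

r = (nΣab − ΣaΣb) / √[(nΣa² − (Σa)²)(nΣb² − (Σb)²)]
Numerator: 8×3694 − 124×233 = 660
Denominator: √[(17440 − 15376)(57736 − 54289)] = √[2064 × 3447] = 2667.3223
r = 660 / 2667.3223 ≈ 0.2474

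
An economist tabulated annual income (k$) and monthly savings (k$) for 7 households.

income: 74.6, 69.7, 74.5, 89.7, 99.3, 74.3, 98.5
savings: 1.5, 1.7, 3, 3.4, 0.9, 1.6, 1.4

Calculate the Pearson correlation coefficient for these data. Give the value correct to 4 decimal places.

-0.2140

n = 7, Σx = 580.6, Σy = 13.5, Σx² = 49102.82, Σy² = 31.03, Σxy = 1105.02
nΣxy − ΣxΣy = 7735.14 − 7838.1 = -102.96
nΣx² − (Σx)² = 343719.74 − 337096.36 = 6623.38; nΣy² − (Σy)² = 217.21 − 182.25 = 34.96
r = -102.96 / √(6623.38 × 34.96) = -102.96 / 481.1999 ≈ -0.2140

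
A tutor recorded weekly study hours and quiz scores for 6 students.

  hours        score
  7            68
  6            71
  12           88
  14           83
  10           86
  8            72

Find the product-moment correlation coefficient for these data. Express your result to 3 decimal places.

n = 6, Σx = 57, Σy = 468, Σx² = 589, Σy² = 36878, Σxy = 4556
nΣxy − ΣxΣy = 27336 − 26676 = 660
nΣx² − (Σx)² = 3534 − 3249 = 285; nΣy² − (Σy)² = 221268 − 219024 = 2244
r = 660 / √(285 × 2244) = 660 / 799.7124 ≈ 0.825

0.825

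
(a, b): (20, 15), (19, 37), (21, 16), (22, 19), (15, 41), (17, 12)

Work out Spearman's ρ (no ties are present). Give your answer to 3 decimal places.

-0.200

Rank a: 4, 3, 5, 6, 1, 2
Rank b: 2, 5, 3, 4, 6, 1
d = rank(a) − rank(b): 2, -2, 2, 2, -5, 1; Σd² = 42
ρ = 1 − 6Σd² / [n(n²−1)] = 1 − 6×42 / (6×35) = 1 − 252/210 ≈ -0.200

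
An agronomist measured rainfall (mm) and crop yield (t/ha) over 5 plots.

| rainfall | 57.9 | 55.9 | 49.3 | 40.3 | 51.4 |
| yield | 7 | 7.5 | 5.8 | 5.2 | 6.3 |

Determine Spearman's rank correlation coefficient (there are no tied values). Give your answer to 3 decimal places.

0.900

Rank rainfall: 5, 4, 2, 1, 3
Rank yield: 4, 5, 2, 1, 3
d = rank(rainfall) − rank(yield): 1, -1, 0, 0, 0; Σd² = 2
ρ = 1 − 6Σd² / [n(n²−1)] = 1 − 6×2 / (5×24) = 1 − 12/120 ≈ 0.900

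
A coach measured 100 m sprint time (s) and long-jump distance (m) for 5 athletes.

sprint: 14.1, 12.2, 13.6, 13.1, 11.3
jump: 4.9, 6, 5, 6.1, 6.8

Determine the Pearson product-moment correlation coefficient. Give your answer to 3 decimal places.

-0.927

n = 5, Σx = 64.3, Σy = 28.8, Σx² = 831.91, Σy² = 168.46, Σxy = 367.04
nΣxy − ΣxΣy = 1835.2 − 1851.84 = -16.64
nΣx² − (Σx)² = 4159.55 − 4134.49 = 25.06; nΣy² − (Σy)² = 842.3 − 829.44 = 12.86
r = -16.64 / √(25.06 × 12.86) = -16.64 / 17.9519 ≈ -0.927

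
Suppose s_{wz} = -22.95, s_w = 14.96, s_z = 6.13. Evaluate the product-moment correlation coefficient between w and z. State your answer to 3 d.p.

r = Cov(w,z) / (s_w · s_z) = -22.95 / (14.96 × 6.13)
  = -22.95 / 91.7048 ≈ -0.250

-0.250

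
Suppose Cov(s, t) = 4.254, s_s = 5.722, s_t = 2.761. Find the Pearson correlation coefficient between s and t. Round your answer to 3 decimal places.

0.269

r = Cov(s,t) / (s_s · s_t) = 4.254 / (5.722 × 2.761)
  = 4.254 / 15.7984 ≈ 0.269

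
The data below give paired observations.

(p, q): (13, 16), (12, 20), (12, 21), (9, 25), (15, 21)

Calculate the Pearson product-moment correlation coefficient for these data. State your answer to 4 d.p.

n = 5, Σp = 61, Σq = 103, Σp² = 763, Σq² = 2163, Σpq = 1240
nΣpq − ΣpΣq = 6200 − 6283 = -83
nΣp² − (Σp)² = 3815 − 3721 = 94; nΣq² − (Σq)² = 10815 − 10609 = 206
r = -83 / √(94 × 206) = -83 / 139.1546 ≈ -0.5965

-0.5965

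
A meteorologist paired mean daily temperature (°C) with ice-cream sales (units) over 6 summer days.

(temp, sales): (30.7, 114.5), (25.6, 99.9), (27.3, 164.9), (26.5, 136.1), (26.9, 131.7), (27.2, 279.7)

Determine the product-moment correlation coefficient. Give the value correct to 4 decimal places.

-0.0560

n = 6, Σx = 164.2, Σy = 926.8, Σx² = 4508.84, Σy² = 164382.46, Σxy = 25331.58
nΣxy − ΣxΣy = 151989.48 − 152180.56 = -191.08
nΣx² − (Σx)² = 27053.04 − 26961.64 = 91.4; nΣy² − (Σy)² = 986294.76 − 858958.24 = 127336.52
r = -191.08 / √(91.4 × 127336.52) = -191.08 / 3411.5331 ≈ -0.0560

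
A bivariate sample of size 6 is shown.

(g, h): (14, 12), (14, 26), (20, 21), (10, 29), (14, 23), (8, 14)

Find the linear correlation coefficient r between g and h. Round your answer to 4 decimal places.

0.0677

n = 6, Σg = 80, Σh = 125, Σg² = 1152, Σh² = 2827, Σgh = 1676
nΣgh − ΣgΣh = 10056 − 10000 = 56
nΣg² − (Σg)² = 6912 − 6400 = 512; nΣh² − (Σh)² = 16962 − 15625 = 1337
r = 56 / √(512 × 1337) = 56 / 827.3717 ≈ 0.0677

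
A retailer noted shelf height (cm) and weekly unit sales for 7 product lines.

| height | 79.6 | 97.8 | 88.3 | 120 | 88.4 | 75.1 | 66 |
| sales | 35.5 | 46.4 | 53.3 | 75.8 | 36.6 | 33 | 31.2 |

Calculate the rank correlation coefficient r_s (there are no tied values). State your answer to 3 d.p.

0.893

Rank height: 3, 6, 4, 7, 5, 2, 1
Rank sales: 3, 5, 6, 7, 4, 2, 1
d = rank(height) − rank(sales): 0, 1, -2, 0, 1, 0, 0; Σd² = 6
ρ = 1 − 6Σd² / [n(n²−1)] = 1 − 6×6 / (7×48) = 1 − 36/336 ≈ 0.893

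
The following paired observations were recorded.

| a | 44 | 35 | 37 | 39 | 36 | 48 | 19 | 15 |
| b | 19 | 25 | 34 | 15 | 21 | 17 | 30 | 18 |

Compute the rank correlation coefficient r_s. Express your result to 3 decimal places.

-0.405

Rank a: 7, 3, 5, 6, 4, 8, 2, 1
Rank b: 4, 6, 8, 1, 5, 2, 7, 3
d = rank(a) − rank(b): 3, -3, -3, 5, -1, 6, -5, -2; Σd² = 118
ρ = 1 − 6Σd² / [n(n²−1)] = 1 − 6×118 / (8×63) = 1 − 708/504 ≈ -0.405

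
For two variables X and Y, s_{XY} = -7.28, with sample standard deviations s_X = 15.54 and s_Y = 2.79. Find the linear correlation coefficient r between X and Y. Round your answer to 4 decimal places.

r = Cov(X,Y) / (s_X · s_Y) = -7.28 / (15.54 × 2.79)
  = -7.28 / 43.3566 ≈ -0.1679

-0.1679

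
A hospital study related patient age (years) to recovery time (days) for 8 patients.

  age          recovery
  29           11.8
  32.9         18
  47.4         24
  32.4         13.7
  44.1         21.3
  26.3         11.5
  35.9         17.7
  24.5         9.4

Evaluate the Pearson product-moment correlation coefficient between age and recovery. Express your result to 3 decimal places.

0.968

n = 8, Σx = 272.5, Σy = 127.4, Σx² = 9745.49, Σy² = 2214.52, Σxy = 4623.39
nΣxy − ΣxΣy = 36987.12 − 34716.5 = 2270.62
nΣx² − (Σx)² = 77963.92 − 74256.25 = 3707.67; nΣy² − (Σy)² = 17716.16 − 16230.76 = 1485.4
r = 2270.62 / √(3707.67 × 1485.4) = 2270.62 / 2346.7793 ≈ 0.968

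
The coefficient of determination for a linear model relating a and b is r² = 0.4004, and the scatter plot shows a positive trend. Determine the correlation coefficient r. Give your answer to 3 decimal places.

0.633

|r| = √0.4004 = 0.633
The association is positive, so r = 0.633.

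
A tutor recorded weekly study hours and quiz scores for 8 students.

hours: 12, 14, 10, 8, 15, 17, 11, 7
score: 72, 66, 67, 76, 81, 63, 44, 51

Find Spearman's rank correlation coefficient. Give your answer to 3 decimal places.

Rank hours: 5, 6, 3, 2, 7, 8, 4, 1
Rank score: 6, 4, 5, 7, 8, 3, 1, 2
d = rank(hours) − rank(score): -1, 2, -2, -5, -1, 5, 3, -1; Σd² = 70
ρ = 1 − 6Σd² / [n(n²−1)] = 1 − 6×70 / (8×63) = 1 − 420/504 ≈ 0.167

0.167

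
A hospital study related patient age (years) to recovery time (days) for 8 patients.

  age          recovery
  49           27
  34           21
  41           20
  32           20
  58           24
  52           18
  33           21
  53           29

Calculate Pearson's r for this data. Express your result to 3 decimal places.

0.491

n = 8, Σx = 352, Σy = 180, Σx² = 16228, Σy² = 4152, Σxy = 8055
nΣxy − ΣxΣy = 64440 − 63360 = 1080
nΣx² − (Σx)² = 129824 − 123904 = 5920; nΣy² − (Σy)² = 33216 − 32400 = 816
r = 1080 / √(5920 × 816) = 1080 / 2197.8899 ≈ 0.491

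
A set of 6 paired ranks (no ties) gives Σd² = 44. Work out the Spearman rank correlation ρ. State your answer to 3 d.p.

-0.257

ρ = 1 − 6Σd² / [n(n²−1)] = 1 − 6×44 / (6×35)
  = 1 − 264/210 = 1 − 1.2571 ≈ -0.257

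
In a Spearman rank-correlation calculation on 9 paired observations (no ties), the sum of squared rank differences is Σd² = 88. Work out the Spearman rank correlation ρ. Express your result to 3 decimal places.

ρ = 1 − 6Σd² / [n(n²−1)] = 1 − 6×88 / (9×80)
  = 1 − 528/720 = 1 − 0.7333 ≈ 0.267

0.267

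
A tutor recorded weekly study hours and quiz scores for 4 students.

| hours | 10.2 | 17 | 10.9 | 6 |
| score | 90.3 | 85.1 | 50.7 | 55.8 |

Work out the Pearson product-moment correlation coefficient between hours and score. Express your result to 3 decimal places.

n = 4, Σx = 44.1, Σy = 281.9, Σx² = 547.85, Σy² = 21080.23, Σxy = 3255.19
nΣxy − ΣxΣy = 13020.76 − 12431.79 = 588.97
nΣx² − (Σx)² = 2191.4 − 1944.81 = 246.59; nΣy² − (Σy)² = 84320.92 − 79467.61 = 4853.31
r = 588.97 / √(246.59 × 4853.31) = 588.97 / 1093.9734 ≈ 0.538

0.538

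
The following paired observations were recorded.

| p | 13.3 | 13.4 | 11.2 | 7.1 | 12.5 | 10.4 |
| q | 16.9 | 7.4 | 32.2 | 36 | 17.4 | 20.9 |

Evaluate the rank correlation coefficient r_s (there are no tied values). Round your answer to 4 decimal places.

Rank p: 5, 6, 3, 1, 4, 2
Rank q: 2, 1, 5, 6, 3, 4
d = rank(p) − rank(q): 3, 5, -2, -5, 1, -2; Σd² = 68
ρ = 1 − 6Σd² / [n(n²−1)] = 1 − 6×68 / (6×35) = 1 − 408/210 ≈ -0.9429

-0.9429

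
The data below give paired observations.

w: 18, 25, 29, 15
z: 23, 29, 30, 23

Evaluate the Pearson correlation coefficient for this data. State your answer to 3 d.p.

0.970

n = 4, Σw = 87, Σz = 105, Σw² = 2015, Σz² = 2799, Σwz = 2354
nΣwz − ΣwΣz = 9416 − 9135 = 281
nΣw² − (Σw)² = 8060 − 7569 = 491; nΣz² − (Σz)² = 11196 − 11025 = 171
r = 281 / √(491 × 171) = 281 / 289.7602 ≈ 0.970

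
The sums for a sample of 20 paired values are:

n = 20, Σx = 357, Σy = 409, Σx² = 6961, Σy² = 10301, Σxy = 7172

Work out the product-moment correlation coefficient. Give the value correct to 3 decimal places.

-0.120

r = (nΣxy − ΣxΣy) / √[(nΣx² − (Σx)²)(nΣy² − (Σy)²)]
Numerator: 20×7172 − 357×409 = -2573
Denominator: √[(139220 − 127449)(206020 − 167281)] = √[11771 × 38739] = 21354.0809
r = -2573 / 21354.0809 ≈ -0.120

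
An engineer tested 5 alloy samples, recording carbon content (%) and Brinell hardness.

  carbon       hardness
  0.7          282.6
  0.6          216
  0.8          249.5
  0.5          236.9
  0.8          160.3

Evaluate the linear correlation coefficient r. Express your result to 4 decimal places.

-0.2151

n = 5, Σx = 3.4, Σy = 1145.3, Σx² = 2.38, Σy² = 270586.71, Σxy = 773.71
nΣxy − ΣxΣy = 3868.55 − 3894.02 = -25.47
nΣx² − (Σx)² = 11.9 − 11.56 = 0.34; nΣy² − (Σy)² = 1352933.55 − 1311712.09 = 41221.46
r = -25.47 / √(0.34 × 41221.46) = -25.47 / 118.3862 ≈ -0.2151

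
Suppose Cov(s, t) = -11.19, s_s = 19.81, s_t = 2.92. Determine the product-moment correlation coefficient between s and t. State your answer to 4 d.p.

r = Cov(s,t) / (s_s · s_t) = -11.19 / (19.81 × 2.92)
  = -11.19 / 57.8452 ≈ -0.1934

-0.1934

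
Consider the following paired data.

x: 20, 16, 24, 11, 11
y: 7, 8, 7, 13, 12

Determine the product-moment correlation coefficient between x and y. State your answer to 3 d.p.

n = 5, Σx = 82, Σy = 47, Σx² = 1474, Σy² = 475, Σxy = 711
nΣxy − ΣxΣy = 3555 − 3854 = -299
nΣx² − (Σx)² = 7370 − 6724 = 646; nΣy² − (Σy)² = 2375 − 2209 = 166
r = -299 / √(646 × 166) = -299 / 327.4691 ≈ -0.913

-0.913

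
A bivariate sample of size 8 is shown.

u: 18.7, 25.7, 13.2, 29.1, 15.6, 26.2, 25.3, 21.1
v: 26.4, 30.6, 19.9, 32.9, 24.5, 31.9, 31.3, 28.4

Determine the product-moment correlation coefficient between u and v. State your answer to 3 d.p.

0.977

n = 8, Σu = 174.9, Σv = 225.9, Σu² = 4046.33, Σv² = 6515.85, Σuv = 5109.28
nΣuv − ΣuΣv = 40874.24 − 39509.91 = 1364.33
nΣu² − (Σu)² = 32370.64 − 30590.01 = 1780.63; nΣv² − (Σv)² = 52126.8 − 51030.81 = 1095.99
r = 1364.33 / √(1780.63 × 1095.99) = 1364.33 / 1396.9798 ≈ 0.977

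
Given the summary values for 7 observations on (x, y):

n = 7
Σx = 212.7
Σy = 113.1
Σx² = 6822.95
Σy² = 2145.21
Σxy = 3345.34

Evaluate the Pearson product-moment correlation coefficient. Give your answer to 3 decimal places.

-0.270

r = (nΣxy − ΣxΣy) / √[(nΣx² − (Σx)²)(nΣy² − (Σy)²)]
Numerator: 7×3345.34 − 212.7×113.1 = -638.99
Denominator: √[(47760.65 − 45241.29)(15016.47 − 12791.61)] = √[2519.36 × 2224.86] = 2367.5353
r = -638.99 / 2367.5353 ≈ -0.270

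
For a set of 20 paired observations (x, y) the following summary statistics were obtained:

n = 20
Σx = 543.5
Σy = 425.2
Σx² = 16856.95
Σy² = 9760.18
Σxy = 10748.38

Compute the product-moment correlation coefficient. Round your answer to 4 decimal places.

-0.6576

r = (nΣxy − ΣxΣy) / √[(nΣx² − (Σx)²)(nΣy² − (Σy)²)]
Numerator: 20×10748.38 − 543.5×425.2 = -16128.6
Denominator: √[(337139 − 295392.25)(195203.6 − 180795.04)] = √[41746.75 × 14408.56] = 24525.7121
r = -16128.6 / 24525.7121 ≈ -0.6576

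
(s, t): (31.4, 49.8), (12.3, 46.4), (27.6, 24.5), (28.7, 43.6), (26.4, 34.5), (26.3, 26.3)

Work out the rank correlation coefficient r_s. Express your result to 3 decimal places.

Rank s: 6, 1, 4, 5, 3, 2
Rank t: 6, 5, 1, 4, 3, 2
d = rank(s) − rank(t): 0, -4, 3, 1, 0, 0; Σd² = 26
ρ = 1 − 6Σd² / [n(n²−1)] = 1 − 6×26 / (6×35) = 1 − 156/210 ≈ 0.257

0.257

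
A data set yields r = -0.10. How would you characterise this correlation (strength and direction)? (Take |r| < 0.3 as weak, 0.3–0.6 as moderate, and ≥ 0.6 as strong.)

weak negative

r = -0.10 < 0 so the relationship is negative.
|r| = 0.10, which falls in the weak range.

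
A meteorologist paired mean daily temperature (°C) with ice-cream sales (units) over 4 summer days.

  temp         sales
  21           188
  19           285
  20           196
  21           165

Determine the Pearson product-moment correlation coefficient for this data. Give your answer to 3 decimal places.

n = 4, Σx = 81, Σy = 834, Σx² = 1643, Σy² = 182210, Σxy = 16748
nΣxy − ΣxΣy = 66992 − 67554 = -562
nΣx² − (Σx)² = 6572 − 6561 = 11; nΣy² − (Σy)² = 728840 − 695556 = 33284
r = -562 / √(11 × 33284) = -562 / 605.0818 ≈ -0.929

-0.929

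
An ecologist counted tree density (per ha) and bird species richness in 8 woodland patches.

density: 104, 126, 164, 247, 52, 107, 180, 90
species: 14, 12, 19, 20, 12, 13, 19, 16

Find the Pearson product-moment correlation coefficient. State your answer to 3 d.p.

0.827

n = 8, Σx = 1070, Σy = 125, Σx² = 169250, Σy² = 2031, Σxy = 17899
nΣxy − ΣxΣy = 143192 − 133750 = 9442
nΣx² − (Σx)² = 1354000 − 1144900 = 209100; nΣy² − (Σy)² = 16248 − 15625 = 623
r = 9442 / √(209100 × 623) = 9442 / 11413.5577 ≈ 0.827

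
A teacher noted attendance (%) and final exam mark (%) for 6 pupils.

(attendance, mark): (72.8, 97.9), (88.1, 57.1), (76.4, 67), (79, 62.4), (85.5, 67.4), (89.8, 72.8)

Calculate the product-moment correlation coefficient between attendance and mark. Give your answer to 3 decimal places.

-0.576

n = 6, Σx = 491.6, Σy = 424.6, Σx² = 40513.7, Σy² = 31070.18, Σxy = 34506.17
nΣxy − ΣxΣy = 207037.02 − 208733.36 = -1696.34
nΣx² − (Σx)² = 243082.2 − 241670.56 = 1411.64; nΣy² − (Σy)² = 186421.08 − 180285.16 = 6135.92
r = -1696.34 / √(1411.64 × 6135.92) = -1696.34 / 2943.0783 ≈ -0.576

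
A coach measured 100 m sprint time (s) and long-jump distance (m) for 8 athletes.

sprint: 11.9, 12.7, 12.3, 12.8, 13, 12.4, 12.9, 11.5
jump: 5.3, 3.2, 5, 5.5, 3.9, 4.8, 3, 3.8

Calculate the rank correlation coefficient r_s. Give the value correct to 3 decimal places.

Rank sprint: 2, 5, 3, 6, 8, 4, 7, 1
Rank jump: 7, 2, 6, 8, 4, 5, 1, 3
d = rank(sprint) − rank(jump): -5, 3, -3, -2, 4, -1, 6, -2; Σd² = 104
ρ = 1 − 6Σd² / [n(n²−1)] = 1 − 6×104 / (8×63) = 1 − 624/504 ≈ -0.238

-0.238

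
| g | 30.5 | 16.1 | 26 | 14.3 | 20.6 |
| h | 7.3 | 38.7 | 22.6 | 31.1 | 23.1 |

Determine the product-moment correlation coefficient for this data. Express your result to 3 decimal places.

n = 5, Σg = 107.5, Σh = 122.8, Σg² = 2494.31, Σh² = 3562.56, Σgh = 2353.91
nΣgh − ΣgΣh = 11769.55 − 13201 = -1431.45
nΣg² − (Σg)² = 12471.55 − 11556.25 = 915.3; nΣh² − (Σh)² = 17812.8 − 15079.84 = 2732.96
r = -1431.45 / √(915.3 × 2732.96) = -1431.45 / 1581.6062 ≈ -0.905

-0.905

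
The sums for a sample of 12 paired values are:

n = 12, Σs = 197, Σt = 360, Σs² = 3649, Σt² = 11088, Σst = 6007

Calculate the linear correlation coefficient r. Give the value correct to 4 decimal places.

r = (nΣst − ΣsΣt) / √[(nΣs² − (Σs)²)(nΣt² − (Σt)²)]
Numerator: 12×6007 − 197×360 = 1164
Denominator: √[(43788 − 38809)(133056 − 129600)] = √[4979 × 3456] = 4148.1832
r = 1164 / 4148.1832 ≈ 0.2806

0.2806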